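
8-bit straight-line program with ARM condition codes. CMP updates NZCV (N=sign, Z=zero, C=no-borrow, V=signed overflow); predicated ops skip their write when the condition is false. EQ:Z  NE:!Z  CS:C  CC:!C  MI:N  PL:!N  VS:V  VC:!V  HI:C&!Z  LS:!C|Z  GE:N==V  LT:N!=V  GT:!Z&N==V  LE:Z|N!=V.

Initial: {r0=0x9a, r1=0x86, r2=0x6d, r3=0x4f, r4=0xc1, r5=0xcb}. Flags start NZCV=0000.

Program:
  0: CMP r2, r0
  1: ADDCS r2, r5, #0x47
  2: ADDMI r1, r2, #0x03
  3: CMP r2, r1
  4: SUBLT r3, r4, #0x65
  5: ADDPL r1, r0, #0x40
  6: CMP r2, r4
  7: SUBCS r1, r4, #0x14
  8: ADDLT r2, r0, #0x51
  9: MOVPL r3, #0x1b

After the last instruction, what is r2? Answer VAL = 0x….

VAL = 0x6d

[0] flags=1001 → (cmp)
[1] flags=1001 CS?F → skip
[2] flags=1001 MI?T → r1=0x70
[3] flags=1000 → (cmp)
[4] flags=1000 LT?T → r3=0x5c
[5] flags=1000 PL?F → skip
[6] flags=1001 → (cmp)
[7] flags=1001 CS?F → skip
[8] flags=1001 LT?F → skip
[9] flags=1001 PL?F → skip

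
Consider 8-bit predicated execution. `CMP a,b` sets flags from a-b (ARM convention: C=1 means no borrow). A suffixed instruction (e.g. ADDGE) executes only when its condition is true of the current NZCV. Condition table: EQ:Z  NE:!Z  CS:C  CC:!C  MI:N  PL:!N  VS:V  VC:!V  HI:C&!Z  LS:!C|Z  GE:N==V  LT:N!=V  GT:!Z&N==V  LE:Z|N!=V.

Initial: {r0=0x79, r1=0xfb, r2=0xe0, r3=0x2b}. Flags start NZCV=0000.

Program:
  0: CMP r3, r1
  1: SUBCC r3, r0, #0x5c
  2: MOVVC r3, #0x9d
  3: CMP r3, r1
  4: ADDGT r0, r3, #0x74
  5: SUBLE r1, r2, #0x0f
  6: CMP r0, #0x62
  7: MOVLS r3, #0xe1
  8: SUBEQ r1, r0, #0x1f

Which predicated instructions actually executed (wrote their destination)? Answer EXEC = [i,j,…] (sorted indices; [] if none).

EXEC = [1,2,5]

[0] flags=0000 → (cmp)
[1] flags=0000 CC?T → r3=0x1d
[2] flags=0000 VC?T → r3=0x9d
[3] flags=1000 → (cmp)
[4] flags=1000 GT?F → skip
[5] flags=1000 LE?T → r1=0xd1
[6] flags=0010 → (cmp)
[7] flags=0010 LS?F → skip
[8] flags=0010 EQ?F → skip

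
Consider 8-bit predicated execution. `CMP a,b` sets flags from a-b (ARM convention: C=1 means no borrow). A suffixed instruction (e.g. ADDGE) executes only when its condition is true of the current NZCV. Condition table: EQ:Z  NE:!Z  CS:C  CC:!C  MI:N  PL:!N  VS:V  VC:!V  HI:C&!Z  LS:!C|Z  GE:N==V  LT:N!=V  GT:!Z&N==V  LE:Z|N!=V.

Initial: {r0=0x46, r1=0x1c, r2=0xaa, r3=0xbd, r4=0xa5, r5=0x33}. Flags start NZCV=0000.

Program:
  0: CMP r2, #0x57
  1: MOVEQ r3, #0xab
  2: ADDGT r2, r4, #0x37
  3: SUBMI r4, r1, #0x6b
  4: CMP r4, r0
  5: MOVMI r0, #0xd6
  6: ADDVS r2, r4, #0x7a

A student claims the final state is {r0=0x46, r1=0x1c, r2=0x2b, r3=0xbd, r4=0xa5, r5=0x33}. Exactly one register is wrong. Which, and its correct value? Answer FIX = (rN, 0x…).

FIX = (r2, 0x1f)

[0] flags=0011 → (cmp)
[1] flags=0011 EQ?F → skip
[2] flags=0011 GT?F → skip
[3] flags=0011 MI?F → skip
[4] flags=0011 → (cmp)
[5] flags=0011 MI?F → skip
[6] flags=0011 VS?T → r2=0x1f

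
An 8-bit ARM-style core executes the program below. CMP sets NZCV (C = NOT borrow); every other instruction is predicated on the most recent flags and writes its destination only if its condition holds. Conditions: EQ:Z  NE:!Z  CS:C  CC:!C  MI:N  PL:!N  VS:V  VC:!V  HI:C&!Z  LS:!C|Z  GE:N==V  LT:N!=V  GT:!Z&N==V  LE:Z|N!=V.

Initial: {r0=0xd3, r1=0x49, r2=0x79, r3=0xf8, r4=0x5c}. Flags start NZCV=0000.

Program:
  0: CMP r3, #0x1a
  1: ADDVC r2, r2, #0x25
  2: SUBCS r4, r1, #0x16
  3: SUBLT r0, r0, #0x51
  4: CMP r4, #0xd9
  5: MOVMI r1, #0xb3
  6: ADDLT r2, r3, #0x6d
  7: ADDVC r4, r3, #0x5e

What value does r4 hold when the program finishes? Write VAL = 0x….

VAL = 0x56

0: ✓ CMP  NZCV=1010
1: ✓ ADDVC  r2←0x9e
2: ✓ SUBCS  r4←0x33
3: ✓ SUBLT  r0←0x82
4: ✓ CMP  NZCV=0000
5: · MOVMI
6: · ADDLT
7: ✓ ADDVC  r4←0x56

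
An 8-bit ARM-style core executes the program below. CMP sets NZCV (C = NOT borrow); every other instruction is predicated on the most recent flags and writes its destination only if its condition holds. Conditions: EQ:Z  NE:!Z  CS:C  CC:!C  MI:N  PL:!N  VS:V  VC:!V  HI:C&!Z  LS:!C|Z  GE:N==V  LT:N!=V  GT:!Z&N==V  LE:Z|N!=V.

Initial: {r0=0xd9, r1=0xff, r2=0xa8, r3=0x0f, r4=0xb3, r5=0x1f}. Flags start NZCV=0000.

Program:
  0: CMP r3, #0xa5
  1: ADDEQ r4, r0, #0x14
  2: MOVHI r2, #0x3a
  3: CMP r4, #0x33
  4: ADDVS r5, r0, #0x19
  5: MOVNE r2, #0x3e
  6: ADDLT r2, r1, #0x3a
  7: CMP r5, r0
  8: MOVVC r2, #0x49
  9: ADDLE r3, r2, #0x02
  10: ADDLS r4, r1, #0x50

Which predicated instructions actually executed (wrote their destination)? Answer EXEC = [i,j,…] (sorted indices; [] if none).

EXEC = [5,6,8,10]

0: ✓ CMP  NZCV=0000
1: · ADDEQ
2: · MOVHI
3: ✓ CMP  NZCV=1010
4: · ADDVS
5: ✓ MOVNE  r2←0x3e
6: ✓ ADDLT  r2←0x39
7: ✓ CMP  NZCV=0000
8: ✓ MOVVC  r2←0x49
9: · ADDLE
10: ✓ ADDLS  r4←0x4f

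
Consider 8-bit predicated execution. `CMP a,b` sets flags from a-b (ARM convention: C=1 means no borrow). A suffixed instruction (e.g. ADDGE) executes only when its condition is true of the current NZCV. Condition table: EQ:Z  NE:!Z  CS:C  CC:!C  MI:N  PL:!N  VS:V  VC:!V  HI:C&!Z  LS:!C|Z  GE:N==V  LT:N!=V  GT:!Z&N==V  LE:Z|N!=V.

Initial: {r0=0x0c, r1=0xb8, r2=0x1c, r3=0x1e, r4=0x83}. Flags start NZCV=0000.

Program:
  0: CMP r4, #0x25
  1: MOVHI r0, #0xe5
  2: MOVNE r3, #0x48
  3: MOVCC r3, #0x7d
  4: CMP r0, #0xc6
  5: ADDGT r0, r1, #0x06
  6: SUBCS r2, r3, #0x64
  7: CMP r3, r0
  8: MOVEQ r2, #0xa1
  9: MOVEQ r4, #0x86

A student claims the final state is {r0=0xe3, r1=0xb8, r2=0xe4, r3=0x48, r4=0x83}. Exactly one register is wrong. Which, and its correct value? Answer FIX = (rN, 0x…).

0: ✓ CMP  NZCV=0011
1: ✓ MOVHI  r0←0xe5
2: ✓ MOVNE  r3←0x48
3: · MOVCC
4: ✓ CMP  NZCV=0010
5: ✓ ADDGT  r0←0xbe
6: ✓ SUBCS  r2←0xe4
7: ✓ CMP  NZCV=1001
8: · MOVEQ
9: · MOVEQ

FIX = (r0, 0xbe)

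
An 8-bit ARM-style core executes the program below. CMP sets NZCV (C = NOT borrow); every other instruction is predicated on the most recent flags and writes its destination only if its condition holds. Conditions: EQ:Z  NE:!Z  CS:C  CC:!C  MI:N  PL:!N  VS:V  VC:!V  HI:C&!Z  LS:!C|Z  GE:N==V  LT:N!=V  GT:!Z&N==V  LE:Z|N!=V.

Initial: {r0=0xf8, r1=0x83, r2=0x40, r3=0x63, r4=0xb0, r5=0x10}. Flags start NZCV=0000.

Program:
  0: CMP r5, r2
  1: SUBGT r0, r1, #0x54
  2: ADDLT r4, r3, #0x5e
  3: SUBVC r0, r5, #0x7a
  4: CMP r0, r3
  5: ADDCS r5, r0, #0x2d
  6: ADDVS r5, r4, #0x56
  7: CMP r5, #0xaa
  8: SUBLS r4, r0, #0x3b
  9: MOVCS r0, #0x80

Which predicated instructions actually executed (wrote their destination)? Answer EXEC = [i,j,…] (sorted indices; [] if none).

EXEC = [2,3,5,6,8]

[0] flags=1000 → (cmp)
[1] flags=1000 GT?F → skip
[2] flags=1000 LT?T → r4=0xc1
[3] flags=1000 VC?T → r0=0x96
[4] flags=0011 → (cmp)
[5] flags=0011 CS?T → r5=0xc3
[6] flags=0011 VS?T → r5=0x17
[7] flags=0000 → (cmp)
[8] flags=0000 LS?T → r4=0x5b
[9] flags=0000 CS?F → skip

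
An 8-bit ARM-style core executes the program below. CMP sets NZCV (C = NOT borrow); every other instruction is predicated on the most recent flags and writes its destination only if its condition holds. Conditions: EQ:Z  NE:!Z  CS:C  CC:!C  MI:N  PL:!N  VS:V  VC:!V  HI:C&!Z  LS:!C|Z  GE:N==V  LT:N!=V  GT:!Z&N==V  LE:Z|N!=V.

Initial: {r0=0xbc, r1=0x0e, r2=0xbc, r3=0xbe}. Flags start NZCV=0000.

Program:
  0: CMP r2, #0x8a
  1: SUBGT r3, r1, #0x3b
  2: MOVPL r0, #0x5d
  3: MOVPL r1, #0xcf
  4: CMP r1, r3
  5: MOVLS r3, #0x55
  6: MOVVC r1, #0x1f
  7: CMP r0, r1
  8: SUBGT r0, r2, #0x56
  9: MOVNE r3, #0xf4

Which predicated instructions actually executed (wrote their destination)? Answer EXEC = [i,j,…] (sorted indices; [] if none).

0: ✓ CMP  NZCV=0010
1: ✓ SUBGT  r3←0xd3
2: ✓ MOVPL  r0←0x5d
3: ✓ MOVPL  r1←0xcf
4: ✓ CMP  NZCV=1000
5: ✓ MOVLS  r3←0x55
6: ✓ MOVVC  r1←0x1f
7: ✓ CMP  NZCV=0010
8: ✓ SUBGT  r0←0x66
9: ✓ MOVNE  r3←0xf4

EXEC = [1,2,3,5,6,8,9]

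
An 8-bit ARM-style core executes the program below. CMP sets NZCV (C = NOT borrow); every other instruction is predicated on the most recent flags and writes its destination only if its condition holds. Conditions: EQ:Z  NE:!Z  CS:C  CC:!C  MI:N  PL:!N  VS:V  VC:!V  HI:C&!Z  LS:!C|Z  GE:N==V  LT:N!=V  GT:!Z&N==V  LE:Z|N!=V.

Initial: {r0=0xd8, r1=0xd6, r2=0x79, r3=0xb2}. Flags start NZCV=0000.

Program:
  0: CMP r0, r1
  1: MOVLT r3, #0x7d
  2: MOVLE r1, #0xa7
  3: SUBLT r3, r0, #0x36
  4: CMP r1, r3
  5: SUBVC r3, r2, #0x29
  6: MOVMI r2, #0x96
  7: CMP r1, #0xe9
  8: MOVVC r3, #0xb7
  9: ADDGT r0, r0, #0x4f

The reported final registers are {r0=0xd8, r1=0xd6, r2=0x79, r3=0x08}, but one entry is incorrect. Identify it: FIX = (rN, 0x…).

FIX = (r3, 0xb7)

0: ✓ CMP  NZCV=0010
1: · MOVLT
2: · MOVLE
3: · SUBLT
4: ✓ CMP  NZCV=0010
5: ✓ SUBVC  r3←0x50
6: · MOVMI
7: ✓ CMP  NZCV=1000
8: ✓ MOVVC  r3←0xb7
9: · ADDGT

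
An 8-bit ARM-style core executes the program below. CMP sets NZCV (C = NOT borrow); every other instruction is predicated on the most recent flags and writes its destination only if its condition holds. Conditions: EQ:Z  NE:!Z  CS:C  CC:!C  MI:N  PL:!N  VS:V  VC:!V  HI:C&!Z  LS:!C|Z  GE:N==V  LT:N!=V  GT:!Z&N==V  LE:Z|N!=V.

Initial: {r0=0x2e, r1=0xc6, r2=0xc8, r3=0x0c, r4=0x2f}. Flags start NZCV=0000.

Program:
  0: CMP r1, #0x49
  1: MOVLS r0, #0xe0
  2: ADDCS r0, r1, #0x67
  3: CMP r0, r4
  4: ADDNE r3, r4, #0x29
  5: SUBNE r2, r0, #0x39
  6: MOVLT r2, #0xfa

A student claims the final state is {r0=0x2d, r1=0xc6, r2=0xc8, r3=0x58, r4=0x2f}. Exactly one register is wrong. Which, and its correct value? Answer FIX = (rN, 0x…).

FIX = (r2, 0xfa)

0: ✓ CMP  NZCV=0011
1: · MOVLS
2: ✓ ADDCS  r0←0x2d
3: ✓ CMP  NZCV=1000
4: ✓ ADDNE  r3←0x58
5: ✓ SUBNE  r2←0xf4
6: ✓ MOVLT  r2←0xfa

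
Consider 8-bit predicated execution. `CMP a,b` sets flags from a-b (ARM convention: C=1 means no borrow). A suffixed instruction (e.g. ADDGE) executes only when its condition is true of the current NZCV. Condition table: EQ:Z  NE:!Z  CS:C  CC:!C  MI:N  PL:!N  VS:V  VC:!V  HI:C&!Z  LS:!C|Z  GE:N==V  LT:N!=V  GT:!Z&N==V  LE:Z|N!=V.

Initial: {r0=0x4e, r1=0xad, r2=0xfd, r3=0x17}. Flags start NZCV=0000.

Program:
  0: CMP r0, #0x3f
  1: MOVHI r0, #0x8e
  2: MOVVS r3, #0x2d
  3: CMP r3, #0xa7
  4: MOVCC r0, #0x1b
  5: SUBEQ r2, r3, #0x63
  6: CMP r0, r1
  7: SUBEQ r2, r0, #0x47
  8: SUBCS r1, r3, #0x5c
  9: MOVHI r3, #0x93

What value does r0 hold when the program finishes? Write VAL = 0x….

VAL = 0x1b

0: ✓ CMP  NZCV=0010
1: ✓ MOVHI  r0←0x8e
2: · MOVVS
3: ✓ CMP  NZCV=0000
4: ✓ MOVCC  r0←0x1b
5: · SUBEQ
6: ✓ CMP  NZCV=0000
7: · SUBEQ
8: · SUBCS
9: · MOVHI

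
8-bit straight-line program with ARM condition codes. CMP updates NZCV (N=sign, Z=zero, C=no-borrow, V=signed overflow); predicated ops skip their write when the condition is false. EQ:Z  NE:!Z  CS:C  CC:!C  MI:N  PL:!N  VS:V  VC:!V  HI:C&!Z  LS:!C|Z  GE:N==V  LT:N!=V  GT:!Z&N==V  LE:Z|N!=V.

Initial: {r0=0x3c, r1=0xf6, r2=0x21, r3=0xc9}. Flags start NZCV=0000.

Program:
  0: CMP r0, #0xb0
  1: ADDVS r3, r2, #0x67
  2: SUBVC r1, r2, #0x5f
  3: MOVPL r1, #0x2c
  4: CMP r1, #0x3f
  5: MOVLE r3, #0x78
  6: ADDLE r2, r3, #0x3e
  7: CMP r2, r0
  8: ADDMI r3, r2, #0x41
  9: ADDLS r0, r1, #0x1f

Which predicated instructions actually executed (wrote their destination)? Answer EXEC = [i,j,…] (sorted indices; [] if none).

0: ✓ CMP  NZCV=1001
1: ✓ ADDVS  r3←0x88
2: · SUBVC
3: · MOVPL
4: ✓ CMP  NZCV=1010
5: ✓ MOVLE  r3←0x78
6: ✓ ADDLE  r2←0xb6
7: ✓ CMP  NZCV=0011
8: · ADDMI
9: · ADDLS

EXEC = [1,5,6]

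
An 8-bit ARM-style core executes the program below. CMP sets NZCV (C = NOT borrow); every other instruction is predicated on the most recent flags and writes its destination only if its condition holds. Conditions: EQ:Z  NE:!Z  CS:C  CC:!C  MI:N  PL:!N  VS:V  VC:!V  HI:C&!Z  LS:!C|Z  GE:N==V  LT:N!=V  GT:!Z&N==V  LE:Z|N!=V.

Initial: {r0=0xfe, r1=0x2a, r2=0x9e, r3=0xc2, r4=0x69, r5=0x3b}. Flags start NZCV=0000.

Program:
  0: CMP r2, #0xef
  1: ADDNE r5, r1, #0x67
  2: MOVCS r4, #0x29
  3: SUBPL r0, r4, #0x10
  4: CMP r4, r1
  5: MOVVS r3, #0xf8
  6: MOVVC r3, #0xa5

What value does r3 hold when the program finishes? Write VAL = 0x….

VAL = 0xa5

[0] flags=1000 → (cmp)
[1] flags=1000 NE?T → r5=0x91
[2] flags=1000 CS?F → skip
[3] flags=1000 PL?F → skip
[4] flags=0010 → (cmp)
[5] flags=0010 VS?F → skip
[6] flags=0010 VC?T → r3=0xa5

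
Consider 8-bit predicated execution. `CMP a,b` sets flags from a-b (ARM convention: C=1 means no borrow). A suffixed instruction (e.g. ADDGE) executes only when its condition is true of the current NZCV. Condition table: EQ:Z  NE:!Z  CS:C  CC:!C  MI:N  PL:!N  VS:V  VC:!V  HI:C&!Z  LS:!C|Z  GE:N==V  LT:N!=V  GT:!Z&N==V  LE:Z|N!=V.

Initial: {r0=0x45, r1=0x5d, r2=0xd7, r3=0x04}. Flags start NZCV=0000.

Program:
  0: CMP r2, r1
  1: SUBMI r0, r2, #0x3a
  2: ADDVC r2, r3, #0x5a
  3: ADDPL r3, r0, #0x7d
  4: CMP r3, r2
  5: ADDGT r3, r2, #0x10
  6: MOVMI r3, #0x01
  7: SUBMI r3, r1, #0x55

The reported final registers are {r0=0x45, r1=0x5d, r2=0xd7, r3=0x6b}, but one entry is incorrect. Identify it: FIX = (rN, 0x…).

0: ✓ CMP  NZCV=0011
1: · SUBMI
2: · ADDVC
3: ✓ ADDPL  r3←0xc2
4: ✓ CMP  NZCV=1000
5: · ADDGT
6: ✓ MOVMI  r3←0x01
7: ✓ SUBMI  r3←0x08

FIX = (r3, 0x08)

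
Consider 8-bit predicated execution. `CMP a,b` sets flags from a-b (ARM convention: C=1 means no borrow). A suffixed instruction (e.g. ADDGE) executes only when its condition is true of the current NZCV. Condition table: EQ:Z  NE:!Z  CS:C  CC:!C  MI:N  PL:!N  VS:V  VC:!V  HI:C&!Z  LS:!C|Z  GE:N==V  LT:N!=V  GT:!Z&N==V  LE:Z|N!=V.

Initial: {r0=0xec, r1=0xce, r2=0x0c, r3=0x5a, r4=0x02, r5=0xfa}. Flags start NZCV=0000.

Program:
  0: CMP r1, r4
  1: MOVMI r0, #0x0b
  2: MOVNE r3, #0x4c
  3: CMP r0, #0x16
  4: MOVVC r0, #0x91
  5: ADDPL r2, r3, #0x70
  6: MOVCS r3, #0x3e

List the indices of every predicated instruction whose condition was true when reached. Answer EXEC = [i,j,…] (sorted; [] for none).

0: ✓ CMP  NZCV=1010
1: ✓ MOVMI  r0←0x0b
2: ✓ MOVNE  r3←0x4c
3: ✓ CMP  NZCV=1000
4: ✓ MOVVC  r0←0x91
5: · ADDPL
6: · MOVCS

EXEC = [1,2,4]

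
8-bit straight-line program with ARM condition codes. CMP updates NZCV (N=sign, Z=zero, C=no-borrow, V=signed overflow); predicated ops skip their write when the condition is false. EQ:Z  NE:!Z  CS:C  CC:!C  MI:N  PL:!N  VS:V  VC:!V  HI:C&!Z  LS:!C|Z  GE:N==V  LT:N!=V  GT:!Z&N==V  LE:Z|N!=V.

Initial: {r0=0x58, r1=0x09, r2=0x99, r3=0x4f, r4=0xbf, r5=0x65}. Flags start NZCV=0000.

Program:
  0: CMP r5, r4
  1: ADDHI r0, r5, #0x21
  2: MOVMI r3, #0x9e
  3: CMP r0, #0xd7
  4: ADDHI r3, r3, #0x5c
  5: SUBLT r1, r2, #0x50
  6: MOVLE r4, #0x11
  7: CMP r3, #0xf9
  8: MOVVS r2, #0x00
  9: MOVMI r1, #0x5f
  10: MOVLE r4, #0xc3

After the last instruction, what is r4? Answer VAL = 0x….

0: ✓ CMP  NZCV=1001
1: · ADDHI
2: ✓ MOVMI  r3←0x9e
3: ✓ CMP  NZCV=1001
4: · ADDHI
5: · SUBLT
6: · MOVLE
7: ✓ CMP  NZCV=1000
8: · MOVVS
9: ✓ MOVMI  r1←0x5f
10: ✓ MOVLE  r4←0xc3

VAL = 0xc3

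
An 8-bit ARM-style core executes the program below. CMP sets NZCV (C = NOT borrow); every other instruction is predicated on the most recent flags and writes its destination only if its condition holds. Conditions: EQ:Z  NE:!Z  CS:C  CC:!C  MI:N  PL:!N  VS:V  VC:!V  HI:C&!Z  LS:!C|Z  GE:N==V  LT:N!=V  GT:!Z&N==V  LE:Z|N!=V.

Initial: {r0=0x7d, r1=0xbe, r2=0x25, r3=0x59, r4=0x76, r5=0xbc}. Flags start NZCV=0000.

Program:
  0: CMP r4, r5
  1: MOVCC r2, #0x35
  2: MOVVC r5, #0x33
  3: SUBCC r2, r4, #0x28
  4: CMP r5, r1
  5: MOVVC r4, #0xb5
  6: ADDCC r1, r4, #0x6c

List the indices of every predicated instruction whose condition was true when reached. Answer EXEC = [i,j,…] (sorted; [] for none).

EXEC = [1,3,5,6]

0: ✓ CMP  NZCV=1001
1: ✓ MOVCC  r2←0x35
2: · MOVVC
3: ✓ SUBCC  r2←0x4e
4: ✓ CMP  NZCV=1000
5: ✓ MOVVC  r4←0xb5
6: ✓ ADDCC  r1←0x21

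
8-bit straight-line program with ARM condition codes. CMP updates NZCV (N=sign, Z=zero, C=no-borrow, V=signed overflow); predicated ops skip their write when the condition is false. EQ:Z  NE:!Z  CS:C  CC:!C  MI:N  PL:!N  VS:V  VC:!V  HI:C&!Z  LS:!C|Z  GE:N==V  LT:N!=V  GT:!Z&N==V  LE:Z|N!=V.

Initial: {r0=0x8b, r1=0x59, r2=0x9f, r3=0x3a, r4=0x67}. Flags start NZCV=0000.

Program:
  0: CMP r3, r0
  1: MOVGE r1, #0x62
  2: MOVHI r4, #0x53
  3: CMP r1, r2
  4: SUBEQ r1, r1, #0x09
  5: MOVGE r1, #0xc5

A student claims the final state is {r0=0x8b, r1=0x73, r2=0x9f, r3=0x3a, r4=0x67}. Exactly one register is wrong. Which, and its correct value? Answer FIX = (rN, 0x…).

0: ✓ CMP  NZCV=1001
1: ✓ MOVGE  r1←0x62
2: · MOVHI
3: ✓ CMP  NZCV=1001
4: · SUBEQ
5: ✓ MOVGE  r1←0xc5

FIX = (r1, 0xc5)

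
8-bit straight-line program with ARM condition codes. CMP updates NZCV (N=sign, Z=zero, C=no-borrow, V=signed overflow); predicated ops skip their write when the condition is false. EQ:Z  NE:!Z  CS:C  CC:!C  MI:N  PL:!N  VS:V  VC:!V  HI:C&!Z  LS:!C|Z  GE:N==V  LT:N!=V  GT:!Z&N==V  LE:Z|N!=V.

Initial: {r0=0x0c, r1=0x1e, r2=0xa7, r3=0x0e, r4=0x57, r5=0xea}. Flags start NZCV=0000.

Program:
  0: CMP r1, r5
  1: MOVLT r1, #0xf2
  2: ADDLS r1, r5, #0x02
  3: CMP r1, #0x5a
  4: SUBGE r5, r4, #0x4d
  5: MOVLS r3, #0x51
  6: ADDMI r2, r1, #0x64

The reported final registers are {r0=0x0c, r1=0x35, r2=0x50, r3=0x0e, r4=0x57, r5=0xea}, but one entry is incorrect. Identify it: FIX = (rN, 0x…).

0: ✓ CMP  NZCV=0000
1: · MOVLT
2: ✓ ADDLS  r1←0xec
3: ✓ CMP  NZCV=1010
4: · SUBGE
5: · MOVLS
6: ✓ ADDMI  r2←0x50

FIX = (r1, 0xec)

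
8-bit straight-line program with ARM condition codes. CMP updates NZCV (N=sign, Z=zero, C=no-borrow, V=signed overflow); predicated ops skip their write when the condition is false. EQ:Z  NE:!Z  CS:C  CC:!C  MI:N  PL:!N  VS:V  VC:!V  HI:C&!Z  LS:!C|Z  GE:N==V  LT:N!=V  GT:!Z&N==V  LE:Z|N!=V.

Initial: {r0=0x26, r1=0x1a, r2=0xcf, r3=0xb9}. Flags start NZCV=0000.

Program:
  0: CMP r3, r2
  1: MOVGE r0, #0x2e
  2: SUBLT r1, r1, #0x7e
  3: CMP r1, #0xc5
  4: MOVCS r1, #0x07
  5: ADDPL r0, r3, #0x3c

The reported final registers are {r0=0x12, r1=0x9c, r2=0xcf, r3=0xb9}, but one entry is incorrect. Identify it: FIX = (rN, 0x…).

FIX = (r0, 0x26)

0: ✓ CMP  NZCV=1000
1: · MOVGE
2: ✓ SUBLT  r1←0x9c
3: ✓ CMP  NZCV=1000
4: · MOVCS
5: · ADDPL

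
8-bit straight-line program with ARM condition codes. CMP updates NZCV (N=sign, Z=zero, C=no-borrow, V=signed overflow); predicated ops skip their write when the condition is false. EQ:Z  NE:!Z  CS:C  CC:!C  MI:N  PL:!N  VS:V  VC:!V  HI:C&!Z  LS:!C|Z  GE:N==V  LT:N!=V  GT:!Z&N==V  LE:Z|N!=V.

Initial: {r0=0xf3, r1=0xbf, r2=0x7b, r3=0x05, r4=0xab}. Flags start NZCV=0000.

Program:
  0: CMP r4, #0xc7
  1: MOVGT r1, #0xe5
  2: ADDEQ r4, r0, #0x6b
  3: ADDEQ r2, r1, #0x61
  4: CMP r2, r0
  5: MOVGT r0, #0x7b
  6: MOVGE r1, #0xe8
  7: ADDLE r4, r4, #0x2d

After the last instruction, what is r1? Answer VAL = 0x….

VAL = 0xe8

0: ✓ CMP  NZCV=1000
1: · MOVGT
2: · ADDEQ
3: · ADDEQ
4: ✓ CMP  NZCV=1001
5: ✓ MOVGT  r0←0x7b
6: ✓ MOVGE  r1←0xe8
7: · ADDLE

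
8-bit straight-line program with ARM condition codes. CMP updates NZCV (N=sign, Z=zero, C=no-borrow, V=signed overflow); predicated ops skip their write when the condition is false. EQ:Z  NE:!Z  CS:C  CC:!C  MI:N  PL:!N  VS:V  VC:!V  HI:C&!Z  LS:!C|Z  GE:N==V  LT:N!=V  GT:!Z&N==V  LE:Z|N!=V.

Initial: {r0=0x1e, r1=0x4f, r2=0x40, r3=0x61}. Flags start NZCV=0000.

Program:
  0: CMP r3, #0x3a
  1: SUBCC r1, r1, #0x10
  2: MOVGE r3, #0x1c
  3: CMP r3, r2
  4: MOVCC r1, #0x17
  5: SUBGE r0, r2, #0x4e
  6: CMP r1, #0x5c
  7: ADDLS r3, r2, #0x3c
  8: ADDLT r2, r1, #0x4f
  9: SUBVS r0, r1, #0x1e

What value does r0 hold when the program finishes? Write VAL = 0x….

0: ✓ CMP  NZCV=0010
1: · SUBCC
2: ✓ MOVGE  r3←0x1c
3: ✓ CMP  NZCV=1000
4: ✓ MOVCC  r1←0x17
5: · SUBGE
6: ✓ CMP  NZCV=1000
7: ✓ ADDLS  r3←0x7c
8: ✓ ADDLT  r2←0x66
9: · SUBVS

VAL = 0x1e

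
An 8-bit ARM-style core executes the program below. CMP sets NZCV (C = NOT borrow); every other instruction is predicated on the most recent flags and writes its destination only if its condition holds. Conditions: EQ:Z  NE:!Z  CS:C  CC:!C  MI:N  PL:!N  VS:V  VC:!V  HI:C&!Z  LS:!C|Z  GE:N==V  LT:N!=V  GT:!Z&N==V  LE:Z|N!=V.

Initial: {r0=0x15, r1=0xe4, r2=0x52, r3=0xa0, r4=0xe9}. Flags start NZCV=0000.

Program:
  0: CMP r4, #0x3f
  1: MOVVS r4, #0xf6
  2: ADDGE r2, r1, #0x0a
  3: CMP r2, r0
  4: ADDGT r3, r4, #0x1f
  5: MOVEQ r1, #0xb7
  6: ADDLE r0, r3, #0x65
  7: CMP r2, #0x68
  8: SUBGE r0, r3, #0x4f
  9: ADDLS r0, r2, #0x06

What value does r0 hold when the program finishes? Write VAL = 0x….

[0] flags=1010 → (cmp)
[1] flags=1010 VS?F → skip
[2] flags=1010 GE?F → skip
[3] flags=0010 → (cmp)
[4] flags=0010 GT?T → r3=0x08
[5] flags=0010 EQ?F → skip
[6] flags=0010 LE?F → skip
[7] flags=1000 → (cmp)
[8] flags=1000 GE?F → skip
[9] flags=1000 LS?T → r0=0x58

VAL = 0x58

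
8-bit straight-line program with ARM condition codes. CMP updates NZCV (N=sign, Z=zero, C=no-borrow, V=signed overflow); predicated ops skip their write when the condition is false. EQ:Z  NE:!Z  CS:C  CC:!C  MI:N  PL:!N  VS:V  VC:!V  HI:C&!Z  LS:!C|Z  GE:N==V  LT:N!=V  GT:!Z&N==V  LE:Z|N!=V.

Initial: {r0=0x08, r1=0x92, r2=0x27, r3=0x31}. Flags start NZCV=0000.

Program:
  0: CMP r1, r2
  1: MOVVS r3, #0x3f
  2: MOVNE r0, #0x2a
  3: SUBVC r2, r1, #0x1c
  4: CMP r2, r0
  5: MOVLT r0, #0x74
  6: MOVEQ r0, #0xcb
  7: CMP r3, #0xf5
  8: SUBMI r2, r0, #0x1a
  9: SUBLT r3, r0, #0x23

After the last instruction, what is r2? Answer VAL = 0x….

VAL = 0x27

0: ✓ CMP  NZCV=0011
1: ✓ MOVVS  r3←0x3f
2: ✓ MOVNE  r0←0x2a
3: · SUBVC
4: ✓ CMP  NZCV=1000
5: ✓ MOVLT  r0←0x74
6: · MOVEQ
7: ✓ CMP  NZCV=0000
8: · SUBMI
9: · SUBLT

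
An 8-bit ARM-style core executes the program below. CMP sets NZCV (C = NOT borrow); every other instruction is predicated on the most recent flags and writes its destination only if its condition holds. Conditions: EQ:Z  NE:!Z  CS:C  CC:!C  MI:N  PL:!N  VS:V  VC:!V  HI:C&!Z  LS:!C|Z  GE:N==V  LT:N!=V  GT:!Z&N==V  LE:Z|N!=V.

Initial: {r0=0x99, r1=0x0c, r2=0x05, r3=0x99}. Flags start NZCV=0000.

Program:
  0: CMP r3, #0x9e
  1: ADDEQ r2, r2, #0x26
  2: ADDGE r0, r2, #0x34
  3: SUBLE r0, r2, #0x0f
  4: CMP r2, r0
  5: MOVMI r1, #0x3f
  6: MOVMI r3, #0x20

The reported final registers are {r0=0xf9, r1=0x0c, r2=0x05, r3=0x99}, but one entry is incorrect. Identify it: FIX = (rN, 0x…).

FIX = (r0, 0xf6)

0: ✓ CMP  NZCV=1000
1: · ADDEQ
2: · ADDGE
3: ✓ SUBLE  r0←0xf6
4: ✓ CMP  NZCV=0000
5: · MOVMI
6: · MOVMI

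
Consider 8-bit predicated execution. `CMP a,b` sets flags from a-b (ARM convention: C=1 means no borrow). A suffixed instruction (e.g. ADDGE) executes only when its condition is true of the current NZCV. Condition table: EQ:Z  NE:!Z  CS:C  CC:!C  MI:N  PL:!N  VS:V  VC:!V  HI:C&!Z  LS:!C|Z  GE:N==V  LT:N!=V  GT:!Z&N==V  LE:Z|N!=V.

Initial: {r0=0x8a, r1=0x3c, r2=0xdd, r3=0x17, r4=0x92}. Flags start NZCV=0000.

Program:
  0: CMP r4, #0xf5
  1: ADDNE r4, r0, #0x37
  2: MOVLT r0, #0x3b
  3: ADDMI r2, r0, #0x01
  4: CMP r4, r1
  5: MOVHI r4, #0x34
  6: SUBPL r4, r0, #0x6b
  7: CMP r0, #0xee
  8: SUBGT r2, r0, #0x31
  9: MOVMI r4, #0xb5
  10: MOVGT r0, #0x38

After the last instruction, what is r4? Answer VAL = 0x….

VAL = 0x34

0: ✓ CMP  NZCV=1000
1: ✓ ADDNE  r4←0xc1
2: ✓ MOVLT  r0←0x3b
3: ✓ ADDMI  r2←0x3c
4: ✓ CMP  NZCV=1010
5: ✓ MOVHI  r4←0x34
6: · SUBPL
7: ✓ CMP  NZCV=0000
8: ✓ SUBGT  r2←0x0a
9: · MOVMI
10: ✓ MOVGT  r0←0x38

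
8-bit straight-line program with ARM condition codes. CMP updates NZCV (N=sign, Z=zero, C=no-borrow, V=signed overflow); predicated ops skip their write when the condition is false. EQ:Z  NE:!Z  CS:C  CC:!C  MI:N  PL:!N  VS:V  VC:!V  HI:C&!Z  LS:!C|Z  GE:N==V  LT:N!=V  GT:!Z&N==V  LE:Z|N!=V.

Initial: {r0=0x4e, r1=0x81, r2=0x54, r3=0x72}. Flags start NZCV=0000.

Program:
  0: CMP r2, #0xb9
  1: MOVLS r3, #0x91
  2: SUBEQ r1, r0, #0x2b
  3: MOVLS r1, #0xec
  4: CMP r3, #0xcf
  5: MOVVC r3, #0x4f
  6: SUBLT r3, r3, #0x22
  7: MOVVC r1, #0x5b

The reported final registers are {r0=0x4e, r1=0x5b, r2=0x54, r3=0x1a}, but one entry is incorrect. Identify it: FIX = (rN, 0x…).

[0] flags=1001 → (cmp)
[1] flags=1001 LS?T → r3=0x91
[2] flags=1001 EQ?F → skip
[3] flags=1001 LS?T → r1=0xec
[4] flags=1000 → (cmp)
[5] flags=1000 VC?T → r3=0x4f
[6] flags=1000 LT?T → r3=0x2d
[7] flags=1000 VC?T → r1=0x5b

FIX = (r3, 0x2d)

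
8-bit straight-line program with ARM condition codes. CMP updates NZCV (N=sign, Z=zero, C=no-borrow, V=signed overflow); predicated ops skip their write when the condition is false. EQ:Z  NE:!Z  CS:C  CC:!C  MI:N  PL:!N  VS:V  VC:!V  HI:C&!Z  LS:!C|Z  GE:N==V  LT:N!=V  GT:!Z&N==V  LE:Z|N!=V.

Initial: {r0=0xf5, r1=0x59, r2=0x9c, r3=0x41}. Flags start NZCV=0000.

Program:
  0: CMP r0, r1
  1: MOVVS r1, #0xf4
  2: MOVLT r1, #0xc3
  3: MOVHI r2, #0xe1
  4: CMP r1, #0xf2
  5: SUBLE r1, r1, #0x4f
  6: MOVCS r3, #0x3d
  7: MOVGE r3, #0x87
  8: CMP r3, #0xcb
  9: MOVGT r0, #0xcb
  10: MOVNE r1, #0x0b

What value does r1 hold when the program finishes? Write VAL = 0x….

VAL = 0x0b

[0] flags=1010 → (cmp)
[1] flags=1010 VS?F → skip
[2] flags=1010 LT?T → r1=0xc3
[3] flags=1010 HI?T → r2=0xe1
[4] flags=1000 → (cmp)
[5] flags=1000 LE?T → r1=0x74
[6] flags=1000 CS?F → skip
[7] flags=1000 GE?F → skip
[8] flags=0000 → (cmp)
[9] flags=0000 GT?T → r0=0xcb
[10] flags=0000 NE?T → r1=0x0b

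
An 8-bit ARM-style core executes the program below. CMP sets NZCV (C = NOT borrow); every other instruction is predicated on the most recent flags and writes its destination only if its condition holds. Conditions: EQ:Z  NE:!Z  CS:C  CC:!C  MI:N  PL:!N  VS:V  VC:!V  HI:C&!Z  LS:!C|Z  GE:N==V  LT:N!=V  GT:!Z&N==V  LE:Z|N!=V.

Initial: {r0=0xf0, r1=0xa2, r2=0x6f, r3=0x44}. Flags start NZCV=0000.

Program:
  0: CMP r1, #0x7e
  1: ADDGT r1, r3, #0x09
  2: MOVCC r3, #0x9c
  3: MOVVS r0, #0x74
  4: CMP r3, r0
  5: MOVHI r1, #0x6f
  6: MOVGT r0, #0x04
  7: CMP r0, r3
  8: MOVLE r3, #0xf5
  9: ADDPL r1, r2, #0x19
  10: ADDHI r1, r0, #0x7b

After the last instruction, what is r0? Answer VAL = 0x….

VAL = 0x74

0: ✓ CMP  NZCV=0011
1: · ADDGT
2: · MOVCC
3: ✓ MOVVS  r0←0x74
4: ✓ CMP  NZCV=1000
5: · MOVHI
6: · MOVGT
7: ✓ CMP  NZCV=0010
8: · MOVLE
9: ✓ ADDPL  r1←0x88
10: ✓ ADDHI  r1←0xef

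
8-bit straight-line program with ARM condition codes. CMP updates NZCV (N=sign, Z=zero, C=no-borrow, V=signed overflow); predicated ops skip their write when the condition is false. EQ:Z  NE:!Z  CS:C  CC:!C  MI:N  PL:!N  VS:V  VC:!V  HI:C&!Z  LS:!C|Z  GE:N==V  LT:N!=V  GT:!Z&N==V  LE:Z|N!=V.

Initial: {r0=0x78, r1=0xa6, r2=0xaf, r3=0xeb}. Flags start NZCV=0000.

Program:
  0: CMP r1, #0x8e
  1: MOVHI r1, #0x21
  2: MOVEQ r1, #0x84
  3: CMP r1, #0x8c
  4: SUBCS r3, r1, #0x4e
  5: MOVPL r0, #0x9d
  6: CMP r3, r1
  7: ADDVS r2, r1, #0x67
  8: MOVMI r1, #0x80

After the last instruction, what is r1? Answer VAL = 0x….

0: ✓ CMP  NZCV=0010
1: ✓ MOVHI  r1←0x21
2: · MOVEQ
3: ✓ CMP  NZCV=1001
4: · SUBCS
5: · MOVPL
6: ✓ CMP  NZCV=1010
7: · ADDVS
8: ✓ MOVMI  r1←0x80

VAL = 0x80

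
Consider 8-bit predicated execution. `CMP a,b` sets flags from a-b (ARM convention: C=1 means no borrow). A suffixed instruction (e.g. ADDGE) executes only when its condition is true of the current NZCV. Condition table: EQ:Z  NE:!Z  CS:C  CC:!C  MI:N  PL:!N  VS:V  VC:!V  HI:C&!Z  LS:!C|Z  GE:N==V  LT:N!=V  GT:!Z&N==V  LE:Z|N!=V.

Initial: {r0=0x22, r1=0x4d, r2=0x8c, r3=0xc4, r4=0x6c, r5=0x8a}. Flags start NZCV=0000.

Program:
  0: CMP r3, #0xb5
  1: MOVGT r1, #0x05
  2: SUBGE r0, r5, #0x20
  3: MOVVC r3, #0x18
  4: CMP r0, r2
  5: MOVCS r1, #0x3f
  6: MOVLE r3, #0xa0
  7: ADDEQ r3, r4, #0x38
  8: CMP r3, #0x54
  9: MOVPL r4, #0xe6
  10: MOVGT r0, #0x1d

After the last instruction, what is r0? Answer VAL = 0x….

VAL = 0x6a

[0] flags=0010 → (cmp)
[1] flags=0010 GT?T → r1=0x05
[2] flags=0010 GE?T → r0=0x6a
[3] flags=0010 VC?T → r3=0x18
[4] flags=1001 → (cmp)
[5] flags=1001 CS?F → skip
[6] flags=1001 LE?F → skip
[7] flags=1001 EQ?F → skip
[8] flags=1000 → (cmp)
[9] flags=1000 PL?F → skip
[10] flags=1000 GT?F → skip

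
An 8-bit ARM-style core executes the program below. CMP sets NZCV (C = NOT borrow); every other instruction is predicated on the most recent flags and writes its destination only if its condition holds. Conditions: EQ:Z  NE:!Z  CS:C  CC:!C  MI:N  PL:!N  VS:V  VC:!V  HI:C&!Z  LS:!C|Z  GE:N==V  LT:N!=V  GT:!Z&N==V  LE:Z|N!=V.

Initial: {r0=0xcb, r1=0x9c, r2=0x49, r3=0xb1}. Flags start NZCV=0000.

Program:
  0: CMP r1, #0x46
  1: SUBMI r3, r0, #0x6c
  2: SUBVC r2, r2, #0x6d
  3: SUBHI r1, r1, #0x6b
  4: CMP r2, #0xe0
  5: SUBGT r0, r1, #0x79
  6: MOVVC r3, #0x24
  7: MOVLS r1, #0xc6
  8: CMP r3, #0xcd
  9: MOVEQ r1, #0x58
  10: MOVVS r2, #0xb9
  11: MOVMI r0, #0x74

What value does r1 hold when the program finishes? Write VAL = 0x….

VAL = 0xc6

[0] flags=0011 → (cmp)
[1] flags=0011 MI?F → skip
[2] flags=0011 VC?F → skip
[3] flags=0011 HI?T → r1=0x31
[4] flags=0000 → (cmp)
[5] flags=0000 GT?T → r0=0xb8
[6] flags=0000 VC?T → r3=0x24
[7] flags=0000 LS?T → r1=0xc6
[8] flags=0000 → (cmp)
[9] flags=0000 EQ?F → skip
[10] flags=0000 VS?F → skip
[11] flags=0000 MI?F → skip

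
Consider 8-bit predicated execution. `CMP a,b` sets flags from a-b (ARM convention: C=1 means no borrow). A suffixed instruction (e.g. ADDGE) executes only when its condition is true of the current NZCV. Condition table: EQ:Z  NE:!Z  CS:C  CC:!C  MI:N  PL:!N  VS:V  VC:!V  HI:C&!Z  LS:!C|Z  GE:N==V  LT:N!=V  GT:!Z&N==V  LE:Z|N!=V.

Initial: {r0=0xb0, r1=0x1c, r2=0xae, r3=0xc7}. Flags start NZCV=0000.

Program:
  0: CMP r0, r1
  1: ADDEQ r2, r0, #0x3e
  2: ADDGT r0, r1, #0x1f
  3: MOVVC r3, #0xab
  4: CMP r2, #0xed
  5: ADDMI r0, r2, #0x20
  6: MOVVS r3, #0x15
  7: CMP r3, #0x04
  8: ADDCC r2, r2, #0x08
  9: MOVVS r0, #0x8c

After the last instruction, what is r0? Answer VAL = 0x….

VAL = 0xce

[0] flags=1010 → (cmp)
[1] flags=1010 EQ?F → skip
[2] flags=1010 GT?F → skip
[3] flags=1010 VC?T → r3=0xab
[4] flags=1000 → (cmp)
[5] flags=1000 MI?T → r0=0xce
[6] flags=1000 VS?F → skip
[7] flags=1010 → (cmp)
[8] flags=1010 CC?F → skip
[9] flags=1010 VS?F → skip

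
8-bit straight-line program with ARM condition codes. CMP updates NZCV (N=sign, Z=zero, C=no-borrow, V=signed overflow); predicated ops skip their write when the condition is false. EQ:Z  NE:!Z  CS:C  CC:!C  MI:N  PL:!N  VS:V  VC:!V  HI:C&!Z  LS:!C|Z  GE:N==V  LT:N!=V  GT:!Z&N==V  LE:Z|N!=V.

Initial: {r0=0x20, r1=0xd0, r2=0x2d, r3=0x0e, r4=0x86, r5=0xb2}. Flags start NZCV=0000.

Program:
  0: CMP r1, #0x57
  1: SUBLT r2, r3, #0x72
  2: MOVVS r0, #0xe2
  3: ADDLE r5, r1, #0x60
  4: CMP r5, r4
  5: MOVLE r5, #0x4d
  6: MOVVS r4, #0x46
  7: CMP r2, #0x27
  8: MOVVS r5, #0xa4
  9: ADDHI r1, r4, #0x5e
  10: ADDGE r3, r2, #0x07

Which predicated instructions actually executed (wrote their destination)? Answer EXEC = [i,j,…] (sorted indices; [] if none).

EXEC = [1,2,3,6,8,9]

[0] flags=0011 → (cmp)
[1] flags=0011 LT?T → r2=0x9c
[2] flags=0011 VS?T → r0=0xe2
[3] flags=0011 LE?T → r5=0x30
[4] flags=1001 → (cmp)
[5] flags=1001 LE?F → skip
[6] flags=1001 VS?T → r4=0x46
[7] flags=0011 → (cmp)
[8] flags=0011 VS?T → r5=0xa4
[9] flags=0011 HI?T → r1=0xa4
[10] flags=0011 GE?F → skip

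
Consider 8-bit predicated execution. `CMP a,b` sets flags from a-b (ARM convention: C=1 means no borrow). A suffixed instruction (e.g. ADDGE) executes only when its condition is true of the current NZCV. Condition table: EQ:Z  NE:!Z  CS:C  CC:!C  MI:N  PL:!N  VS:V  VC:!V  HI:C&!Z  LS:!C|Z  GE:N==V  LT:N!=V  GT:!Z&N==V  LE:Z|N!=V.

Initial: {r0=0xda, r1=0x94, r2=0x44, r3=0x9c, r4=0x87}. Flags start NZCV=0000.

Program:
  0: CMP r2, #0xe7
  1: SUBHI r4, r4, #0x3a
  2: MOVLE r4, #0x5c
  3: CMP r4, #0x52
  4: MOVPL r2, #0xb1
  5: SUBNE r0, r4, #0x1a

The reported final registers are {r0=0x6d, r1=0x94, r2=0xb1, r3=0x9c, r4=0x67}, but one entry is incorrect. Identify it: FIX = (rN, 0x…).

FIX = (r4, 0x87)

0: ✓ CMP  NZCV=0000
1: · SUBHI
2: · MOVLE
3: ✓ CMP  NZCV=0011
4: ✓ MOVPL  r2←0xb1
5: ✓ SUBNE  r0←0x6d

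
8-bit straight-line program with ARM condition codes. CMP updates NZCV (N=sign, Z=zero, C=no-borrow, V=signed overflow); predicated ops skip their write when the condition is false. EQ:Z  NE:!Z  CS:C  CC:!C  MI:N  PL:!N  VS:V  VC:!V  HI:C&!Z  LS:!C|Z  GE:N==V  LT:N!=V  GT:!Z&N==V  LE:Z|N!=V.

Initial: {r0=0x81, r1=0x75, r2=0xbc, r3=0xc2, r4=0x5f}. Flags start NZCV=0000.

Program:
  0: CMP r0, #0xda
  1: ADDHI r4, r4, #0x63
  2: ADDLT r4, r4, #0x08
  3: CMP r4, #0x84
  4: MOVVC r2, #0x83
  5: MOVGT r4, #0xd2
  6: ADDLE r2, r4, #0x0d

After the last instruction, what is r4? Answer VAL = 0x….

VAL = 0xd2

[0] flags=1000 → (cmp)
[1] flags=1000 HI?F → skip
[2] flags=1000 LT?T → r4=0x67
[3] flags=1001 → (cmp)
[4] flags=1001 VC?F → skip
[5] flags=1001 GT?T → r4=0xd2
[6] flags=1001 LE?F → skip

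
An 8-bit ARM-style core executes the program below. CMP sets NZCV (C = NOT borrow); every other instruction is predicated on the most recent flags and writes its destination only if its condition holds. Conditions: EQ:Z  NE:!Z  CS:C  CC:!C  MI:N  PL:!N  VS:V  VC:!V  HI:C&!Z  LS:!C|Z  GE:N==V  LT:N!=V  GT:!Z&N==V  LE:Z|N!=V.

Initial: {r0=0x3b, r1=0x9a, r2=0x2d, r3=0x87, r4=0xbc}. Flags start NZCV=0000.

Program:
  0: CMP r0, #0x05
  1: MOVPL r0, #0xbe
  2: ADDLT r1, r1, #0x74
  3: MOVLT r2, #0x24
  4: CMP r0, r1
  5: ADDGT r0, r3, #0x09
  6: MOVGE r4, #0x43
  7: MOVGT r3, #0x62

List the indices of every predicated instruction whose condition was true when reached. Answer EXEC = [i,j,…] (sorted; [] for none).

0: ✓ CMP  NZCV=0010
1: ✓ MOVPL  r0←0xbe
2: · ADDLT
3: · MOVLT
4: ✓ CMP  NZCV=0010
5: ✓ ADDGT  r0←0x90
6: ✓ MOVGE  r4←0x43
7: ✓ MOVGT  r3←0x62

EXEC = [1,5,6,7]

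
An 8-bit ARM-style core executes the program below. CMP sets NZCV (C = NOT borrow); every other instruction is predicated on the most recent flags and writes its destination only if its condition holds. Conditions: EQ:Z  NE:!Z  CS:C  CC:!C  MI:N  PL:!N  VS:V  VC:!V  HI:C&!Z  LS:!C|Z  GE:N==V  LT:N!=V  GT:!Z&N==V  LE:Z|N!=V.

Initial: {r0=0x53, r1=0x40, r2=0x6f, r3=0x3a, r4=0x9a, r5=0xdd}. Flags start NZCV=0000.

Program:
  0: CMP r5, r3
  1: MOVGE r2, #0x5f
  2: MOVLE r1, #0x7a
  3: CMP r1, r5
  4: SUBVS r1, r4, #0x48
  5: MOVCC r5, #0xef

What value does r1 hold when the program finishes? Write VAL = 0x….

VAL = 0x52

0: ✓ CMP  NZCV=1010
1: · MOVGE
2: ✓ MOVLE  r1←0x7a
3: ✓ CMP  NZCV=1001
4: ✓ SUBVS  r1←0x52
5: ✓ MOVCC  r5←0xef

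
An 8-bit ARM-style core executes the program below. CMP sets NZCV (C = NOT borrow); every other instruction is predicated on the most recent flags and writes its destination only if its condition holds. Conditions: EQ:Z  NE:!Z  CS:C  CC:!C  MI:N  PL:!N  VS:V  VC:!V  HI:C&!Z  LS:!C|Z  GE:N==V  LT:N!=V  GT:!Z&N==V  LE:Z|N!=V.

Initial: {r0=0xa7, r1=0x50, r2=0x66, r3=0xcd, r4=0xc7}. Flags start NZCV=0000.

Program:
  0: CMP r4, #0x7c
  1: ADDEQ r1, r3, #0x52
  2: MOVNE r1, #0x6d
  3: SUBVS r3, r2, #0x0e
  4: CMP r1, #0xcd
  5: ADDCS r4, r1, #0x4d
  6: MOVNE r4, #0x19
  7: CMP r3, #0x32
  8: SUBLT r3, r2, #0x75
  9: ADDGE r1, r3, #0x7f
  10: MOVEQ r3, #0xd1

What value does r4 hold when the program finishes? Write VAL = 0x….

VAL = 0x19

[0] flags=0011 → (cmp)
[1] flags=0011 EQ?F → skip
[2] flags=0011 NE?T → r1=0x6d
[3] flags=0011 VS?T → r3=0x58
[4] flags=1001 → (cmp)
[5] flags=1001 CS?F → skip
[6] flags=1001 NE?T → r4=0x19
[7] flags=0010 → (cmp)
[8] flags=0010 LT?F → skip
[9] flags=0010 GE?T → r1=0xd7
[10] flags=0010 EQ?F → skip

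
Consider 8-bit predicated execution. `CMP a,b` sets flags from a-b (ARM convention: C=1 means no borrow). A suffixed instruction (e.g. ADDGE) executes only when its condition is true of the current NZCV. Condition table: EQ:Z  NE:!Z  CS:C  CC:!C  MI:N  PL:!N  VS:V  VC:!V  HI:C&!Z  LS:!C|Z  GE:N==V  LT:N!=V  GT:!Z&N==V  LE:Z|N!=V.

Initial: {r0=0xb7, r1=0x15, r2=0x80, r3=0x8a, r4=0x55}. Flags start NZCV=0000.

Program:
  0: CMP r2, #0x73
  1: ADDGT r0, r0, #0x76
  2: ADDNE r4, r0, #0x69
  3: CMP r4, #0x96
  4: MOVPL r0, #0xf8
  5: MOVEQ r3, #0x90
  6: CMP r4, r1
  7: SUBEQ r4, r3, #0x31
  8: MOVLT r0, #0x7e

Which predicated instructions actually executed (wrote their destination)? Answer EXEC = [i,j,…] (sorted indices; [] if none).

EXEC = [2]

0: ✓ CMP  NZCV=0011
1: · ADDGT
2: ✓ ADDNE  r4←0x20
3: ✓ CMP  NZCV=1001
4: · MOVPL
5: · MOVEQ
6: ✓ CMP  NZCV=0010
7: · SUBEQ
8: · MOVLT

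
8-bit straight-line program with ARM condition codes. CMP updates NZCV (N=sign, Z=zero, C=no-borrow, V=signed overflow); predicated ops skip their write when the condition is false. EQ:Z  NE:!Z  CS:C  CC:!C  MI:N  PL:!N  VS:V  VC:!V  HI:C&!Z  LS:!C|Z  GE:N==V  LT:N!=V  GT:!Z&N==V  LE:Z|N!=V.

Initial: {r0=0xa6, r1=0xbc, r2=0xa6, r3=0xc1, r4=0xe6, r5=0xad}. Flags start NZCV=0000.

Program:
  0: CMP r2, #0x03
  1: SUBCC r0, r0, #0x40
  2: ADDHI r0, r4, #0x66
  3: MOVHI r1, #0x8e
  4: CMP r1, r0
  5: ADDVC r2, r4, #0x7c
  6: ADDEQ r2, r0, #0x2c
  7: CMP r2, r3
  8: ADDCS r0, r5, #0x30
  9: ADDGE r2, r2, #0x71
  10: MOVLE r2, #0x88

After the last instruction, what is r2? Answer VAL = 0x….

VAL = 0x88

[0] flags=1010 → (cmp)
[1] flags=1010 CC?F → skip
[2] flags=1010 HI?T → r0=0x4c
[3] flags=1010 HI?T → r1=0x8e
[4] flags=0011 → (cmp)
[5] flags=0011 VC?F → skip
[6] flags=0011 EQ?F → skip
[7] flags=1000 → (cmp)
[8] flags=1000 CS?F → skip
[9] flags=1000 GE?F → skip
[10] flags=1000 LE?T → r2=0x88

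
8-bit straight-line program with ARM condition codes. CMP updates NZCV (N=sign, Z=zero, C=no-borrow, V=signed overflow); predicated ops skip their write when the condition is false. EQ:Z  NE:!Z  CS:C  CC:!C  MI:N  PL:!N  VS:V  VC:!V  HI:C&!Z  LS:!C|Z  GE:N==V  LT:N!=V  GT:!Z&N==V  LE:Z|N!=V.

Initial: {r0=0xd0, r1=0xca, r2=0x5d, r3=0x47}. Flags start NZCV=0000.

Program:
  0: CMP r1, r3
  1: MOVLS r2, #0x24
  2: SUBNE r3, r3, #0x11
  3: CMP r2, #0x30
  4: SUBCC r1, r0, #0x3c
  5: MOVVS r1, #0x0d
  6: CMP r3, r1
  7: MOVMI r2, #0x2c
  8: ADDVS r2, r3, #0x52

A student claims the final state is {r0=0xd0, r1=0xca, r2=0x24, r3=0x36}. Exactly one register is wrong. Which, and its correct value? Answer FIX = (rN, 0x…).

0: ✓ CMP  NZCV=1010
1: · MOVLS
2: ✓ SUBNE  r3←0x36
3: ✓ CMP  NZCV=0010
4: · SUBCC
5: · MOVVS
6: ✓ CMP  NZCV=0000
7: · MOVMI
8: · ADDVS

FIX = (r2, 0x5d)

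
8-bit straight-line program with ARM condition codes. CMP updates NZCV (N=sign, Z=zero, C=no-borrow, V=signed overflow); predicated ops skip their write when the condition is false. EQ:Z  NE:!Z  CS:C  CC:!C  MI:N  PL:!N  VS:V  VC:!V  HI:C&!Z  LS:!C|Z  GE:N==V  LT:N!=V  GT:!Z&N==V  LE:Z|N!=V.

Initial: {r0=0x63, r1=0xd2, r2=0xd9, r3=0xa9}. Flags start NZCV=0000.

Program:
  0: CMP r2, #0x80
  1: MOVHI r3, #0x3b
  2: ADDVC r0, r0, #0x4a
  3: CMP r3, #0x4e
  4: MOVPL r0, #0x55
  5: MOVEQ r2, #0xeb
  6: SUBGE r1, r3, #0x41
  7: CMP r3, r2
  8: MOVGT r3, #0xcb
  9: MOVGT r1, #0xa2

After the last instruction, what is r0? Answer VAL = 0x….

VAL = 0xad

0: ✓ CMP  NZCV=0010
1: ✓ MOVHI  r3←0x3b
2: ✓ ADDVC  r0←0xad
3: ✓ CMP  NZCV=1000
4: · MOVPL
5: · MOVEQ
6: · SUBGE
7: ✓ CMP  NZCV=0000
8: ✓ MOVGT  r3←0xcb
9: ✓ MOVGT  r1←0xa2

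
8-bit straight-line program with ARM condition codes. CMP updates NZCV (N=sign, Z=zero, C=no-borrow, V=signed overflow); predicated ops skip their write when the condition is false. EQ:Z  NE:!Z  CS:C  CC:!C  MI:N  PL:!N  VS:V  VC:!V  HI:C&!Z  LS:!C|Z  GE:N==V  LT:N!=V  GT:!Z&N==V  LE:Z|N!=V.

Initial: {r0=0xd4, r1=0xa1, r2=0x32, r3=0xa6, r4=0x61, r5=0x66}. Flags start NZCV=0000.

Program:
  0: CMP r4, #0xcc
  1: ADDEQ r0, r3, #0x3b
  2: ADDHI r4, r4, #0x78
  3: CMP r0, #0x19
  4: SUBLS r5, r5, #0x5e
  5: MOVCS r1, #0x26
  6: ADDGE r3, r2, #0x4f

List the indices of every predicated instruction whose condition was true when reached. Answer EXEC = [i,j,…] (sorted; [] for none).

[0] flags=1001 → (cmp)
[1] flags=1001 EQ?F → skip
[2] flags=1001 HI?F → skip
[3] flags=1010 → (cmp)
[4] flags=1010 LS?F → skip
[5] flags=1010 CS?T → r1=0x26
[6] flags=1010 GE?F → skip

EXEC = [5]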